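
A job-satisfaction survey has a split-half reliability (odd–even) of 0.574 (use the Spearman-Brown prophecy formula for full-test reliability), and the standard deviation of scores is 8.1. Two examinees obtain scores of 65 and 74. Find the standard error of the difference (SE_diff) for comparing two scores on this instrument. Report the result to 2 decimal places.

Full-length reliability (Spearman-Brown) = 2(0.574)/(1+0.574) ≈ 0.7294
SEM = 8.1000·√(1 − 0.7294) ≈ 4.2139
Standard error of the difference = 4.2139·√2 ≈ 5.9594

5.96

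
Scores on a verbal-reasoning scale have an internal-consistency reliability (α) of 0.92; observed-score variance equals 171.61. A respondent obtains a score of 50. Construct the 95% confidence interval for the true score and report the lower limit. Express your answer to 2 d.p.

42.74

σ = 171.61^(1/2) = 13.10000
SEM = 13.10000 * √(1 − 0.92000) = 13.10000 * √0.08000 ≈ 13.10000 * 0.28284 ≈ 3.70524
Margin = 1.96 * 3.70524 ≈ 7.26227
Lower limit = 50 − 7.26227 ≈ 42.73773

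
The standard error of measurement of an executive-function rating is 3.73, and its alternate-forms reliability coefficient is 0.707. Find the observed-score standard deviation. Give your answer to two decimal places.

SD = SEM / √(1 − r) = 3.73 / √0.2930 ≈ 3.73 / 0.5413 ≈ 6.8909

6.89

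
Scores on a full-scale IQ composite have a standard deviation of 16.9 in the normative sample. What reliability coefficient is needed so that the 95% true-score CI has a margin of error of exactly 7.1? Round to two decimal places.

Required SEM = 7.1 / 1.96 ≈ 3.622
r = 1 − (SEM / SD)² = 1 − (3.622 / 16.9)² ≈ 1 − 0.046 ≈ 0.954

0.95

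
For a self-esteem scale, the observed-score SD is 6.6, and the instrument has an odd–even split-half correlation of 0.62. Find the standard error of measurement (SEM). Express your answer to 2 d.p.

Full-length reliability (Spearman-Brown) = 2(0.62)/(1+0.62) ≈ 0.7654
SEM = 6.6000×√(1 − 0.7654) ≈ 3.1965

3.20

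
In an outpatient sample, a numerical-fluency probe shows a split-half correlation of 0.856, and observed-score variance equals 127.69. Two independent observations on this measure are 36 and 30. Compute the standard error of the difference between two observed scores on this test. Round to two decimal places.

4.45

SD = √127.69 ≈ 11.300
r_full = 2·0.856 / (1 + 0.856) ≈ 0.922
The standard error of measurement is 11.300·√(1 − 0.922) ≈ 11.300·0.279 ≈ 3.148.
Standard error of the difference = 3.148·√2 ≈ 4.451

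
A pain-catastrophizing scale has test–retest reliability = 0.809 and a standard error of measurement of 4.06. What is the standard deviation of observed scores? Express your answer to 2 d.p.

9.29

SD = SEM / √(1 − r) = 4.06 / √0.1910 ≈ 4.06 / 0.4370 ≈ 9.2899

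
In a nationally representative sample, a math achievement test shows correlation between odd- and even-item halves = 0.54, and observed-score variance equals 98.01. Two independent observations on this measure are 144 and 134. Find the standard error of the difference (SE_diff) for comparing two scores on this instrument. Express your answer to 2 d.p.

7.65

SD = √98.01 ≈ 9.90000
Spearman-Brown: r = 2(0.54) / (1 + 0.54) = 1.08000 / 1.54000 ≈ 0.70130
SEM = 9.90000 * √(1 − 0.70130) = 9.90000 * √0.29870 ≈ 9.90000 * 0.54654 ≈ 5.41070
SE_diff = √2 * SEM ≈ 7.65189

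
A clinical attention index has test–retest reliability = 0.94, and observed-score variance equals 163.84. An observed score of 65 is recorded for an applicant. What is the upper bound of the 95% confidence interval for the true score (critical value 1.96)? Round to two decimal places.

SD = √163.84 = 12.80000
SEM = 12.80000×√(1 − 0.94000) ≃ 3.13535
1.96 × SEM ≃ 6.14528
Upper bound: 65 + 6.14528 = 71.14528

71.15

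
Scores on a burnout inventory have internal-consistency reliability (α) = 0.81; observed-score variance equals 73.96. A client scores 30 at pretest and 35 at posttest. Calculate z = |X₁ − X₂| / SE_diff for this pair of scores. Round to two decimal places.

SD = √73.96 = 8.6000
SEM = 8.6000×√(1 − 0.8100) ≃ 3.7487
SE_diff = SEM × √2 ≃ 3.7487 × 1.4142 ≃ 5.3014
z = 5 / 5.3014 ≃ 0.9431

0.94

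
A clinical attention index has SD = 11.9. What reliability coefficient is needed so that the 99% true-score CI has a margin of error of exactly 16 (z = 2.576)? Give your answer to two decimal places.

Required SEM = 16 / 2.576 ≈ 6.21118
Required reliability = 1 − (SEM/SD)² = 1 − 0.27243 ≈ 0.72757

0.73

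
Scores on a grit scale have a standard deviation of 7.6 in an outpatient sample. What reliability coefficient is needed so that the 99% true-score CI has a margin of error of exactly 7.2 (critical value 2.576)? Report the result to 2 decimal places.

SEM needed = half-width / z = 7.2/2.576 ≃ 2.79503
r = 1 − (2.79503/7.6)² ≃ 1 − 0.13525 ≃ 0.86475

0.86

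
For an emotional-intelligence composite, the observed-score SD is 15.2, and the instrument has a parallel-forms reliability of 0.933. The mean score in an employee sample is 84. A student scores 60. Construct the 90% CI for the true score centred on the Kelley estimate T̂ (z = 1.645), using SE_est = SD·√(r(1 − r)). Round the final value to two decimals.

T̂ = 0.933(60) + 0.067(84) ≃ 61.608
SE_est = SD × √(r(1 − r)) = 15.200 × √0.063 ≃ 15.200 × 0.250 ≃ 3.800
CI = 61.608 ± 1.645 × 3.800 → [55.356, 67.860]

[55.36, 67.86]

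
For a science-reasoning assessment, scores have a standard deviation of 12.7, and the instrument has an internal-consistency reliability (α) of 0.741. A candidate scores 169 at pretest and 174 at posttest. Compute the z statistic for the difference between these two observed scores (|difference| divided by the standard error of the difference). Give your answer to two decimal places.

0.55

The standard error of measurement is 12.7000*√(1 − 0.7410) ≃ 12.7000*0.5089 ≃ 6.4633.
SE_diff = √2 * SEM ≃ 9.1405
z = |169 − 174| / 9.1405 = 5 / 9.1405 ≃ 0.5470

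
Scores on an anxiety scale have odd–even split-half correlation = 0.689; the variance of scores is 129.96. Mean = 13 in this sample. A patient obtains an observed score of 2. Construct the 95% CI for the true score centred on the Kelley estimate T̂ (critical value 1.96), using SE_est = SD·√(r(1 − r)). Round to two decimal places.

[-4.63, 12.69]

σ = 129.96^(1/2) = 11.4000
r_full = 2·0.689 / (1 + 0.689) ≈ 0.8159
T̂ = 0.8159(2) + 0.1841(13) ≈ 4.0255
SE_est = 11.4000·√[r(1 − r)] ≈ 4.4186
95% CI: 4.0255 ± 8.6604 ≈ (-4.6349, 12.6858)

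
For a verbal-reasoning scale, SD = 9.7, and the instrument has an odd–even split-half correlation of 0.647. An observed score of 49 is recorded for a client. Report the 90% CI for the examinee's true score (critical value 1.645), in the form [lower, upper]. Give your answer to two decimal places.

Spearman-Brown: r = 2(0.647) / (1 + 0.647) = 1.2940 / 1.6470 ≃ 0.7857
SEM = 9.7000 × √(1 − 0.7857) = 9.7000 × √0.2143 ≃ 9.7000 × 0.4630 ≃ 4.4907
1.645 × SEM ≃ 7.3872
CI = 49 ± 7.3872 → [41.6128, 56.3872]

[41.61, 56.39]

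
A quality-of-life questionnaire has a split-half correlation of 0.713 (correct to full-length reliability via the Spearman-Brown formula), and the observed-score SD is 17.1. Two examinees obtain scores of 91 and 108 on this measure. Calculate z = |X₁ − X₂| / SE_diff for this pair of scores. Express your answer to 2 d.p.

Full-length reliability (Spearman-Brown) = 2(0.713)/(1+0.713) ≃ 0.8325
The standard error of measurement is 17.1000·√(1 − 0.8325) ≃ 17.1000·0.4093 ≃ 6.9994.
SE_diff = √2 · SEM ≃ 9.8986
z = 17 / 9.8986 ≃ 1.7174

1.72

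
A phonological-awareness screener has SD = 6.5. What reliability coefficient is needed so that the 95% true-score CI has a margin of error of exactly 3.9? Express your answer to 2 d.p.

SEM needed = half-width / z = 3.9/1.96 ≃ 1.9898
r = 1 − (SEM / SD)² = 1 − (1.9898 / 6.5)² ≃ 1 − 0.0937 ≃ 0.9063

0.91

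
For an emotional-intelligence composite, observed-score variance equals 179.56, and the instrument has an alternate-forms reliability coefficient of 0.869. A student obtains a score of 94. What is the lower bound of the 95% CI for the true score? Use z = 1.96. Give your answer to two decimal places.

SD = √179.56 = 13.400
SEM = 13.400·√(1 − 0.869) ≃ 4.850
Margin = 1.96 · 4.850 ≃ 9.506
Lower bound: 94 − 9.506 = 84.494

84.49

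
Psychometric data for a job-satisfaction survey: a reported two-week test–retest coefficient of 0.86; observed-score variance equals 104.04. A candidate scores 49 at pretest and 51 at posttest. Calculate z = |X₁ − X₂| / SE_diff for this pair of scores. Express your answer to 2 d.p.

σ = 104.04^(1/2) = 10.2000
The standard error of measurement is 10.2000·√(1 − 0.8600) ≈ 10.2000·0.3742 ≈ 3.8165.
SE_diff = √2 · SEM ≈ 5.3973
z = 2 / 5.3973 ≈ 0.3706

0.37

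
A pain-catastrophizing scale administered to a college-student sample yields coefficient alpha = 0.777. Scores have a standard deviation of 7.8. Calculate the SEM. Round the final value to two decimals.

3.68

SEM = 7.8000·√(1 − 0.7770) ≈ 3.6834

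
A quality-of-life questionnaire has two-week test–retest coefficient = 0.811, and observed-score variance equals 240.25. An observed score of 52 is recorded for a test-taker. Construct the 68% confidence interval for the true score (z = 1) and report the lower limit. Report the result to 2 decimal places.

45.26

SD = √240.25 ≈ 15.500
SEM = 15.500·√(1 − 0.811) ≈ 6.738
Margin = 1 · 6.738 ≈ 6.738
Lower limit = 52 − 6.738 ≈ 45.262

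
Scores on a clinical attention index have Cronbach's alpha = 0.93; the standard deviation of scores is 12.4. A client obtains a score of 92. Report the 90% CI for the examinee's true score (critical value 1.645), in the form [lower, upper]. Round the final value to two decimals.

The standard error of measurement is 12.4000×√(1 − 0.9300) ≈ 12.4000×0.2646 ≈ 3.2807.
1.645 × SEM ≈ 5.3968
90% CI: 92 ± 5.3968 = [86.6032, 97.3968]

[86.60, 97.40]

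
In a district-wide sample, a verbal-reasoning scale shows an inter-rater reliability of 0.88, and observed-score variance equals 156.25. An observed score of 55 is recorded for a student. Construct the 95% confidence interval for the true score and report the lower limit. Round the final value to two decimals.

46.51

σ = 156.25^(1/2) = 12.500
SEM = 12.500*√(1 − 0.880) ≈ 4.330
Margin = 1.96 * 4.330 ≈ 8.487
Lower bound: 55 − 8.487 = 46.513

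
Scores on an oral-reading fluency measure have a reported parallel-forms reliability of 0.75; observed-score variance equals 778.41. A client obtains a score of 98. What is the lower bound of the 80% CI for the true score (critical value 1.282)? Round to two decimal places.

80.12

SD = √778.41 = 27.90000
SEM = 27.90000 * √(1 − 0.75000) = 27.90000 * √0.25000 ≈ 27.90000 * 0.50000 ≈ 13.95000
Half-width = 1.282*13.95000 ≈ 17.88390
Lower limit = 98 − 17.88390 ≈ 80.11610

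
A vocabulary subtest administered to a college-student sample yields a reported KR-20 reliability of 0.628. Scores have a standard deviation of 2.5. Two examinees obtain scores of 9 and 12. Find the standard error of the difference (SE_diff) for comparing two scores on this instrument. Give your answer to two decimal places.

2.16

SEM = 2.500 · √(1 − 0.628) = 2.500 · √0.372 ≈ 2.500 · 0.610 ≈ 1.525
SE_diff = √2 · SEM ≈ 2.156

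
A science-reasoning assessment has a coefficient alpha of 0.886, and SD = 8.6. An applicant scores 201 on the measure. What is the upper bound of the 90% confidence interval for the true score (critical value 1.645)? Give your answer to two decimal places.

SEM = 8.600·√(1 − 0.886) ≈ 2.904
Half-width = 1.645·2.904 ≈ 4.777
Upper limit = 201 + 4.777 ≈ 205.777

205.78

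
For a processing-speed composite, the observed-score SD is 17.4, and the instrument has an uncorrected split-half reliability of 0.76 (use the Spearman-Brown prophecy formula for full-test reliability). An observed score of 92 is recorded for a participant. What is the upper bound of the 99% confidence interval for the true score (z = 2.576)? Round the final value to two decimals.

108.55

Spearman-Brown: r = 2(0.76) / (1 + 0.76) = 1.5200 / 1.7600 ≃ 0.8636
SEM = 17.4000×√(1 − 0.8636) ≃ 6.4254
Margin = 2.576 × 6.4254 ≃ 16.5518
Upper bound: 92 + 16.5518 = 108.5518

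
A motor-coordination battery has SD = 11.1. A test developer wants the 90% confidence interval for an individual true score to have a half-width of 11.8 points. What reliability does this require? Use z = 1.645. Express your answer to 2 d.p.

SEM needed = half-width / z = 11.8/1.645 ≈ 7.1733
Required reliability = 1 − (SEM/SD)² = 1 − 0.4176 ≈ 0.5824

0.58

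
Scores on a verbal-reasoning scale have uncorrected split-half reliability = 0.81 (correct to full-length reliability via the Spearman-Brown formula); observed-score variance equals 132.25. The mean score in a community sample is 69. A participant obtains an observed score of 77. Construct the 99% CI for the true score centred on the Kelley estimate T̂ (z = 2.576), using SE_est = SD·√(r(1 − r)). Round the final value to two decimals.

[67.08, 85.24]

SD = √132.25 ≈ 11.5000
Full-length reliability (Spearman-Brown) = 2(0.81)/(1+0.81) ≈ 0.8950
Estimated true score = 0.8950×77 + (1 − 0.8950)×69 ≈ 76.1602
SE_est = 11.5000·√[r(1 − r)] ≈ 3.5250
99% CI: 76.1602 ± 9.0803 ≈ (67.0799, 85.2405)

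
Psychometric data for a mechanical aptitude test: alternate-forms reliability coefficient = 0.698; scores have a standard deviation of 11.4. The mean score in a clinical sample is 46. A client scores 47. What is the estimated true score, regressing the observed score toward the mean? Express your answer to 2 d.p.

Estimated true score = 0.698·47 + (1 − 0.698)·46 ≈ 46.698

46.70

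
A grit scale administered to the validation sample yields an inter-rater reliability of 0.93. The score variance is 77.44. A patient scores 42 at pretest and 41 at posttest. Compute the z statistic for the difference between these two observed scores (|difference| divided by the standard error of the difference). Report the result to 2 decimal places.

0.30

SD = √77.44 = 8.8000
SEM = 8.8000 × √(1 − 0.9300) = 8.8000 × √0.0700 ≈ 8.8000 × 0.2646 ≈ 2.3283
SE_diff = SEM × √2 ≈ 2.3283 × 1.4142 ≈ 3.2927
z = |42 − 41| / 3.2927 = 1 / 3.2927 ≈ 0.3037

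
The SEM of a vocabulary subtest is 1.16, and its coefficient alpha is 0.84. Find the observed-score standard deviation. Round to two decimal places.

σ = SEM·(1 − r)^(−1/2) ≈ 1.16*2.50000 ≈ 2.90000

2.90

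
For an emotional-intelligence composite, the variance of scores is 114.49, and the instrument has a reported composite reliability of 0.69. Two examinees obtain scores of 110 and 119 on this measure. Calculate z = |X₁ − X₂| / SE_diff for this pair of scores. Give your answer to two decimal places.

SD = √114.49 = 10.7000
SEM = 10.7000 * √(1 − 0.6900) = 10.7000 * √0.3100 ≈ 10.7000 * 0.5568 ≈ 5.9575
SE_diff = √2 * SEM ≈ 8.4252
z = |110 − 119| / 8.4252 = 9 / 8.4252 ≈ 1.0682

1.07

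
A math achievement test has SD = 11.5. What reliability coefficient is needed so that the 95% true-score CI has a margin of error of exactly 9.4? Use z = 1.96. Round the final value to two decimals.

Required SEM = 9.4 / 1.96 ≈ 4.7959
r = 1 − (SEM / SD)² = 1 − (4.7959 / 11.5)² ≈ 1 − 0.1739 ≈ 0.8261

0.83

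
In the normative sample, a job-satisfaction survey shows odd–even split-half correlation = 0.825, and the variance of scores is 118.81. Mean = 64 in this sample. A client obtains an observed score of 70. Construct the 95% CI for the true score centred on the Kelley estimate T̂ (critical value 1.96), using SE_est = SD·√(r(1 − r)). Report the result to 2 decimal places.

[63.13, 75.72]

SD = √118.81 ≈ 10.9000
r_full = 2·0.825 / (1 + 0.825) ≈ 0.9041
T̂ = r·X + (1 − r)·M = 0.9041·70 + 0.0959·64 ≈ 63.2877 + 6.1370 ≈ 69.4247
SE_est = SD · √(r(1 − r)) = 10.9000 · √0.0867 ≈ 10.9000 · 0.2944 ≈ 3.2094
CI = 69.4247 ± 1.96 · 3.2094 → [63.1342, 75.7151]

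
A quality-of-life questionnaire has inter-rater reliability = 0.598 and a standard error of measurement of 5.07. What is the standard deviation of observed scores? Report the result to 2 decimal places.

SD = 5.07 / √(1 − 0.598) ≈ 7.9964

8.00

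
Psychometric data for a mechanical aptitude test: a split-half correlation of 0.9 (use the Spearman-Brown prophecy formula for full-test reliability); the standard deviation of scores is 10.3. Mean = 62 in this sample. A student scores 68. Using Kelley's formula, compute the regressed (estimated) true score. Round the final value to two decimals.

Spearman-Brown: r = 2(0.9) / (1 + 0.9) = 1.8000 / 1.9000 ≈ 0.9474
T̂ = r·X + (1 − r)·M = 0.9474×68 + 0.0526×62 ≈ 64.4211 + 3.2632 ≈ 67.6842

67.68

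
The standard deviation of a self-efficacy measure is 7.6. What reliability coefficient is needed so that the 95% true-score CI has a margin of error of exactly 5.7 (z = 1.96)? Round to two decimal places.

SEM needed = half-width / z = 5.7/1.96 ≈ 2.90816
r = 1 − (SEM / SD)² = 1 − (2.90816 / 7.6)² ≈ 1 − 0.14642 ≈ 0.85358

0.85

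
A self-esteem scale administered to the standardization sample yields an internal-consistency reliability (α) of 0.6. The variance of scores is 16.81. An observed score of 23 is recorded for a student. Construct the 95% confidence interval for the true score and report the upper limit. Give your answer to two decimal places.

SD = √16.81 ≃ 4.1000
SEM = 4.1000*√(1 − 0.6000) ≃ 2.5931
1.96 * SEM ≃ 5.0824
Upper bound: 23 + 5.0824 = 28.0824

28.08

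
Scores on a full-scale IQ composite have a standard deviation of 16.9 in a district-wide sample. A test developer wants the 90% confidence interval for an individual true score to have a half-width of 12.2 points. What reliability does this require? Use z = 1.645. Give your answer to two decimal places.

0.81

Required SEM = 12.2 / 1.645 ≃ 7.4164
r = 1 − (7.4164/16.9)² ≃ 1 − 0.1926 ≃ 0.8074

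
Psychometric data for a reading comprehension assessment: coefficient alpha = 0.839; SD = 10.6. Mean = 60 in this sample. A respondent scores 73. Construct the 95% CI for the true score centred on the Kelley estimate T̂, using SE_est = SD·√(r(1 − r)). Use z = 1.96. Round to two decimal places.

T̂ = r·X + (1 − r)·M = 0.8390·73 + 0.1610·60 = 61.2470 + 9.6600 ≈ 70.9070
SE_est = SD · √(r(1 − r)) = 10.6000 · √0.1351 ≈ 10.6000 · 0.3675 ≈ 3.8958
CI = 70.9070 ± 1.96 · 3.8958 → [63.2712, 78.5428]

[63.27, 78.54]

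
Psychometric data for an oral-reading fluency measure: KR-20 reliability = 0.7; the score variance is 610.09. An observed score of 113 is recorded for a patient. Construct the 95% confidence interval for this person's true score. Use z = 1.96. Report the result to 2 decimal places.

[86.48, 139.52]

SD = √610.09 ≈ 24.700
SEM = 24.700×√(1 − 0.700) ≈ 13.529
Margin = 1.96 × 13.529 ≈ 26.516
CI = 113 ± 26.516 → [86.484, 139.516]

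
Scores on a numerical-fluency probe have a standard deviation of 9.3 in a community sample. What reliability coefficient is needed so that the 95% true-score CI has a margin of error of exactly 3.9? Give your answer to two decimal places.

0.95

SEM needed = half-width / z = 3.9/1.96 ≈ 1.9898
Required reliability = 1 − (SEM/SD)² = 1 − 0.0458 ≈ 0.9542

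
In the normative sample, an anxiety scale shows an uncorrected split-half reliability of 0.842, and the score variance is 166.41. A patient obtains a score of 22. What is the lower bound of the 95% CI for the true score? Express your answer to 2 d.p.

SD = √166.41 ≈ 12.9000
Spearman-Brown: r = 2(0.842) / (1 + 0.842) = 1.6840 / 1.8420 ≈ 0.9142
SEM = 12.9000*√(1 − 0.9142) ≈ 3.7781
Half-width = 1.96*3.7781 ≈ 7.4051
Lower limit = 22 − 7.4051 ≈ 14.5949

14.59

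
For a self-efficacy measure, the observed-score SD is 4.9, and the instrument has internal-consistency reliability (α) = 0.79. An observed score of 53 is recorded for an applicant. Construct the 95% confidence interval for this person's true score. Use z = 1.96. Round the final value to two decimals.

SEM = 4.9000·√(1 − 0.7900) ≈ 2.2455
Half-width = 1.96·2.2455 ≈ 4.4011
CI = 53 ± 4.4011 → [48.5989, 57.4011]

[48.60, 57.40]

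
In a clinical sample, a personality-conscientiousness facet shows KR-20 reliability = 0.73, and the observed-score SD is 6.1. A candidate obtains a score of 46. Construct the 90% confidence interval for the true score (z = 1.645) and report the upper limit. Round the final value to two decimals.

SEM = 6.100*√(1 − 0.730) ≈ 3.170
Half-width = 1.645*3.170 ≈ 5.214
Upper bound: 46 + 5.214 = 51.214

51.21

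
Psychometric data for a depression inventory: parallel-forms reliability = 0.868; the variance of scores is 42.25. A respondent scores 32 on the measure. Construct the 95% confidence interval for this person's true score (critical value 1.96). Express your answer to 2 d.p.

[27.37, 36.63]

SD = √42.25 ≃ 6.50000
SEM = 6.50000 · √(1 − 0.86800) = 6.50000 · √0.13200 ≃ 6.50000 · 0.36332 ≃ 2.36157
Margin = 1.96 · 2.36157 ≃ 4.62867
Interval: (27.37133, 36.62867)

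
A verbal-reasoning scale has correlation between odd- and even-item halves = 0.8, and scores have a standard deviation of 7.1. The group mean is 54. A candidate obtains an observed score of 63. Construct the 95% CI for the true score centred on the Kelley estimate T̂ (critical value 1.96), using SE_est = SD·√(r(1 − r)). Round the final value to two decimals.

Spearman-Brown: r = 2(0.8) / (1 + 0.8) = 1.600 / 1.800 ≈ 0.889
Estimated true score = 0.889×63 + (1 − 0.889)×54 ≈ 62.000
SE_est = 7.100·√[r(1 − r)] ≈ 2.231
95% CI: 62.000 ± 4.373 ≈ (57.627, 66.373)

[57.63, 66.37]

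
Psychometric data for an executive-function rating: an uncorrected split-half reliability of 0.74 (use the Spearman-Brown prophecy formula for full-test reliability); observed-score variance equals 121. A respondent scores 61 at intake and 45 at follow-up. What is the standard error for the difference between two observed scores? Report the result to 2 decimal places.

SD = √121 ≈ 11.000
Full-length reliability (Spearman-Brown) = 2(0.74)/(1+0.74) ≈ 0.851
SEM = 11.000 · √(1 − 0.851) = 11.000 · √0.149 ≈ 11.000 · 0.387 ≈ 4.252
SE_diff = √2 · SEM ≈ 6.013

6.01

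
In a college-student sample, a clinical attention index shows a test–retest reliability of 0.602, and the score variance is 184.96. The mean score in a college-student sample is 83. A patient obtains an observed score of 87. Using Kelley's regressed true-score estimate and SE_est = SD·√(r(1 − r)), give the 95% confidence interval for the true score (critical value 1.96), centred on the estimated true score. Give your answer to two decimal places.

[72.36, 98.46]

SD = √184.96 ≈ 13.600
T̂ = 0.602(87) + 0.398(83) ≈ 85.408
SE_est = SD · √(r(1 − r)) = 13.600 · √0.240 ≈ 13.600 · 0.489 ≈ 6.657
CI = 85.408 ± 1.96 · 6.657 → [72.360, 98.456]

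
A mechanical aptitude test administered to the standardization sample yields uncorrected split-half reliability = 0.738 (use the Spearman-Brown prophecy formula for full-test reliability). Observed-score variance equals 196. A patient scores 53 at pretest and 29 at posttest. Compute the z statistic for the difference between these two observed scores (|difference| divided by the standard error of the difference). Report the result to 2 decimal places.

σ = 196^(1/2) = 14.0000
Spearman-Brown: r = 2(0.738) / (1 + 0.738) = 1.4760 / 1.7380 ≃ 0.8493
SEM = 14.0000×√(1 − 0.8493) ≃ 5.4357
SE_diff = SEM × √2 ≃ 5.4357 × 1.4142 ≃ 7.6872
z = |53 − 29| / 7.6872 = 24 / 7.6872 ≃ 3.1221

3.12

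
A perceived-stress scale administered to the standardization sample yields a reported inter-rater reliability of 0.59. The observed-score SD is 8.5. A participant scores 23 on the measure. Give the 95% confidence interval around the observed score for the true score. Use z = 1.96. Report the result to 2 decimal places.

SEM = 8.5000 * √(1 − 0.5900) = 8.5000 * √0.4100 ≈ 8.5000 * 0.6403 ≈ 5.4427
Margin = 1.96 * 5.4427 ≈ 10.6676
Interval: (12.3324, 33.6676)

[12.33, 33.67]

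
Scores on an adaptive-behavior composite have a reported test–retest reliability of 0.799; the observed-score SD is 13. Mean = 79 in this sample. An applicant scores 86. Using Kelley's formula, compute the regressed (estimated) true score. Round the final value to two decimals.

84.59

T̂ = r·X + (1 − r)·M = 0.79900×86 + 0.20100×79 = 68.71400 + 15.87900 ≈ 84.59300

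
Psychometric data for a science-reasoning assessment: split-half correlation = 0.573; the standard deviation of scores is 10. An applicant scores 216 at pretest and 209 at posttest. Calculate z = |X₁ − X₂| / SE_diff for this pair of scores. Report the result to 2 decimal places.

0.95

Full-length reliability (Spearman-Brown) = 2(0.573)/(1+0.573) ≃ 0.729
SEM = 10.000 · √(1 − 0.729) = 10.000 · √0.271 ≃ 10.000 · 0.521 ≃ 5.210
SE_diff = √2 · SEM ≃ 7.368
z = 7 / 7.368 ≃ 0.950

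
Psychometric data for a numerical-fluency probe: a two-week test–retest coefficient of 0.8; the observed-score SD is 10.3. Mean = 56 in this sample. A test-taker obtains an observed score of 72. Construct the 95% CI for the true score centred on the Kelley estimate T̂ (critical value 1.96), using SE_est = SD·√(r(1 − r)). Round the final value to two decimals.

[60.72, 76.88]

T̂ = 0.8000(72) + 0.2000(56) ≈ 68.8000
SE_est = 10.3000*√(0.8000*0.2000) ≈ 4.1200
CI = 68.8000 ± 1.96 * 4.1200 → [60.7248, 76.8752]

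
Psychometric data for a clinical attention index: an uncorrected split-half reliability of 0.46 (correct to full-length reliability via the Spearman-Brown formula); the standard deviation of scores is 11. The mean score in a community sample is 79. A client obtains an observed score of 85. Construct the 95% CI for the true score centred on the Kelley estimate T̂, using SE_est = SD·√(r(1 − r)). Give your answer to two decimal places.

r_full = 2·0.46 / (1 + 0.46) ≈ 0.63014
T̂ = r·X + (1 − r)·M = 0.63014*85 + 0.36986*79 ≈ 53.56164 + 29.21918 ≈ 82.78082
SE_est = SD * √(r(1 − r)) = 11.00000 * √0.23306 ≈ 11.00000 * 0.48277 ≈ 5.31044
CI = 82.78082 ± 1.96 * 5.31044 → [72.37236, 93.18929]

[72.37, 93.19]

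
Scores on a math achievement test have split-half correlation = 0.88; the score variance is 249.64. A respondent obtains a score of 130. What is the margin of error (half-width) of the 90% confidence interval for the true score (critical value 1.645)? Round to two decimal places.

SD = √249.64 = 15.8000
r_full = 2·0.88 / (1 + 0.88) ≈ 0.9362
SEM = 15.8000×√(1 − 0.9362) ≈ 3.9918
Margin = 1.645 × 3.9918 ≈ 6.5665

6.57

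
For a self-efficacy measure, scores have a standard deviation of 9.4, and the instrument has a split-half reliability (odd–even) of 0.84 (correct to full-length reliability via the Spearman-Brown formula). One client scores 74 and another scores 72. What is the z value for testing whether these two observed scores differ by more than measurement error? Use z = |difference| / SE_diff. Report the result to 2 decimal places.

Full-length reliability (Spearman-Brown) = 2(0.84)/(1+0.84) ≈ 0.913
SEM = 9.400·√(1 − 0.913) ≈ 2.772
SE_diff = SEM · √2 ≈ 2.772 · 1.414 ≈ 3.920
z = 2 / 3.920 ≈ 0.510

0.51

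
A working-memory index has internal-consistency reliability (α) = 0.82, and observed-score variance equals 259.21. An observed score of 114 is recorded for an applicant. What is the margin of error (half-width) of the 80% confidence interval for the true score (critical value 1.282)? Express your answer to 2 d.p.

8.76

SD = √259.21 ≈ 16.1000
SEM = 16.1000 * √(1 − 0.8200) = 16.1000 * √0.1800 ≈ 16.1000 * 0.4243 ≈ 6.8307
Half-width = 1.282*6.8307 ≈ 8.7569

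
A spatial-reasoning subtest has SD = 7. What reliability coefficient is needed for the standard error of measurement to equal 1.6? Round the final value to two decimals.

r = 1 − (1.6000/7)² ≈ 1 − 0.0522 ≈ 0.9478

0.95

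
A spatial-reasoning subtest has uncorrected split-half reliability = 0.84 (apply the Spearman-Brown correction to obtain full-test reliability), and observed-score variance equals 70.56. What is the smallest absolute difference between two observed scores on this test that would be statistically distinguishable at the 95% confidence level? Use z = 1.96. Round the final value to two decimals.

6.87

SD = √70.56 ≈ 8.400
Full-length reliability (Spearman-Brown) = 2(0.84)/(1+0.84) ≈ 0.913
SEM = 8.400 × √(1 − 0.913) = 8.400 × √0.087 ≈ 8.400 × 0.295 ≈ 2.477
SE_diff = SEM × √2 ≈ 2.477 × 1.414 ≈ 3.503
Smallest detectable difference = 1.96×3.503 ≈ 6.866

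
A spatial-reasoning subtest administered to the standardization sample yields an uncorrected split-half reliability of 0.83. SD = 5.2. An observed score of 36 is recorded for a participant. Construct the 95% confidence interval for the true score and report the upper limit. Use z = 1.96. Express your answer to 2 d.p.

Spearman-Brown: r = 2(0.83) / (1 + 0.83) = 1.660 / 1.830 ≈ 0.907
SEM = 5.200 * √(1 − 0.907) = 5.200 * √0.093 ≈ 5.200 * 0.305 ≈ 1.585
1.96 * SEM ≈ 3.106
Upper limit = 36 + 3.106 ≈ 39.106

39.11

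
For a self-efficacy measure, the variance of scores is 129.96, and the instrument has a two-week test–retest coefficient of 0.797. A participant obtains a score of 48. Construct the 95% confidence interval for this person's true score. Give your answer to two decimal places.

[37.93, 58.07]

SD = √129.96 = 11.40000
SEM = 11.40000*√(1 − 0.79700) ≃ 5.13633
1.96 * SEM ≃ 10.06721
CI = 48 ± 10.06721 → [37.93279, 58.06721]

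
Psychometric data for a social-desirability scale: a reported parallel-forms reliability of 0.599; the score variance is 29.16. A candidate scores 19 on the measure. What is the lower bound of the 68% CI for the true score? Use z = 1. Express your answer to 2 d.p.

SD = √29.16 ≃ 5.40000
SEM = 5.40000 * √(1 − 0.59900) = 5.40000 * √0.40100 ≃ 5.40000 * 0.63325 ≃ 3.41953
Margin = 1 * 3.41953 ≃ 3.41953
Lower limit = 19 − 3.41953 ≃ 15.58047

15.58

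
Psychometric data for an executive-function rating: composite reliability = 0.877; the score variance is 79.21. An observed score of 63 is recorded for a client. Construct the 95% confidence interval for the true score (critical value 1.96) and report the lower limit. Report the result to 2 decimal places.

56.88

σ = 79.21^(1/2) = 8.900
SEM = 8.900 * √(1 − 0.877) = 8.900 * √0.123 ≃ 8.900 * 0.351 ≃ 3.121
1.96 * SEM ≃ 6.118
Lower bound: 63 − 6.118 = 56.882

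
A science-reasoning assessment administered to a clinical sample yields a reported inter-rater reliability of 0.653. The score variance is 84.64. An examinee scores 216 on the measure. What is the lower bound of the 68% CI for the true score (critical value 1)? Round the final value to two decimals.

SD = √84.64 ≈ 9.200
SEM = 9.200 × √(1 − 0.653) = 9.200 × √0.347 ≈ 9.200 × 0.589 ≈ 5.419
Margin = 1 × 5.419 ≈ 5.419
Lower limit = 216 − 5.419 ≈ 210.581

210.58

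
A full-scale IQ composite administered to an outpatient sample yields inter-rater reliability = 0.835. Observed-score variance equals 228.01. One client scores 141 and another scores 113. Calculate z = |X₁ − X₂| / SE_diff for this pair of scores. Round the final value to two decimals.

3.23

SD = √228.01 ≃ 15.1000
SEM = 15.1000×√(1 − 0.8350) ≃ 6.1336
SE_diff = √2 × SEM ≃ 8.6743
z = 28 / 8.6743 ≃ 3.2279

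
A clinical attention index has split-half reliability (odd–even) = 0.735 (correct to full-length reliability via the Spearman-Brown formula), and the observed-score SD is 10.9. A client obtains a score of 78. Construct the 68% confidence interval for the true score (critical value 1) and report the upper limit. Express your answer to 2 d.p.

82.26

Spearman-Brown: r = 2(0.735) / (1 + 0.735) = 1.470 / 1.735 ≈ 0.847
SEM = 10.900·√(1 − 0.847) ≈ 4.260
Margin = 1 · 4.260 ≈ 4.260
Upper bound: 78 + 4.260 = 82.260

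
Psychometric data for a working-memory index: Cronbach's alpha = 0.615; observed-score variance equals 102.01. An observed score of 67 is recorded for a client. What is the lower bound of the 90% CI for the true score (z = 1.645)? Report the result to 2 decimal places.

SD = √102.01 ≈ 10.10000
SEM = 10.10000·√(1 − 0.61500) ≈ 6.26689
1.645 · SEM ≈ 10.30903
Lower bound: 67 − 10.30903 = 56.69097

56.69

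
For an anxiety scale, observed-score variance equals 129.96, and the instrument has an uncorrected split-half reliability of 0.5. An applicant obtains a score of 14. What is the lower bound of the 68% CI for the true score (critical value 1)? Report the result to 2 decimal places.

SD = √129.96 = 11.40000
r_full = 2·0.5 / (1 + 0.5) ≃ 0.66667
The standard error of measurement is 11.40000*√(1 − 0.66667) ≃ 11.40000*0.57735 ≃ 6.58179.
1 * SEM ≃ 6.58179
Lower limit = 14 − 6.58179 ≃ 7.41821

7.42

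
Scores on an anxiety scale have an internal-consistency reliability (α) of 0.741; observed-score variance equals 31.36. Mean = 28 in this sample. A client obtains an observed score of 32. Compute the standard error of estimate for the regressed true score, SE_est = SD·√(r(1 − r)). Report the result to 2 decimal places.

2.45

SD = √31.36 = 5.6000
SE_est = SD * √(r(1 − r)) = 5.6000 * √0.1919 ≈ 5.6000 * 0.4381 ≈ 2.4533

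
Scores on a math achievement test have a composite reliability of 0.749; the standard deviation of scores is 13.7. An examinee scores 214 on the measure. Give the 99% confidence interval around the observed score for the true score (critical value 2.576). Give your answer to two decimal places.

SEM = 13.700 * √(1 − 0.749) = 13.700 * √0.251 ≃ 13.700 * 0.501 ≃ 6.864
Margin = 2.576 * 6.864 ≃ 17.681
Interval: (196.319, 231.681)

[196.32, 231.68]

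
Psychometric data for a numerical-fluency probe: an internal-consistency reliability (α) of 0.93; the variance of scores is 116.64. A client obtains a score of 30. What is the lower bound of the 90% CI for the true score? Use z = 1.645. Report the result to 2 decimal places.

25.30

SD = √116.64 = 10.800
SEM = 10.800 · √(1 − 0.930) = 10.800 · √0.070 ≈ 10.800 · 0.265 ≈ 2.857
Margin = 1.645 · 2.857 ≈ 4.700
Lower limit = 30 − 4.700 ≈ 25.300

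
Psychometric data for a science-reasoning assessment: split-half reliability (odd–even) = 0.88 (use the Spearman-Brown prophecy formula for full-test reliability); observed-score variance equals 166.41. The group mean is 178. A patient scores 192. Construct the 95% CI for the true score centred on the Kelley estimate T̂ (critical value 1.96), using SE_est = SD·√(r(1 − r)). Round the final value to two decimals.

SD = √166.41 = 12.900
r_full = 2·0.88 / (1 + 0.88) ≈ 0.936
T̂ = r·X + (1 − r)·M = 0.936×192 + 0.064×178 ≈ 179.745 + 11.362 ≈ 191.106
SE_est = SD × √(r(1 − r)) = 12.900 × √0.060 ≈ 12.900 × 0.244 ≈ 3.153
CI = 191.106 ± 1.96 × 3.153 → [184.926, 197.287]

[184.93, 197.29]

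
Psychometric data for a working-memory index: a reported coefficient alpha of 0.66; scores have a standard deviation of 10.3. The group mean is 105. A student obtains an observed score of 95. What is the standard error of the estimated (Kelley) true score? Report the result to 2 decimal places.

4.88

SE_est = 10.300·√[r(1 − r)] ≈ 4.879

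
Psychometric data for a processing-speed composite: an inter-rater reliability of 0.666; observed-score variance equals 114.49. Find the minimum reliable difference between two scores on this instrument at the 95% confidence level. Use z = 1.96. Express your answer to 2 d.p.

σ = 114.49^(1/2) = 10.7000
SEM = 10.7000×√(1 − 0.6660) ≈ 6.1838
SE_diff = √2 × SEM ≈ 8.7452
Smallest detectable difference = 1.96×8.7452 ≈ 17.1407

17.14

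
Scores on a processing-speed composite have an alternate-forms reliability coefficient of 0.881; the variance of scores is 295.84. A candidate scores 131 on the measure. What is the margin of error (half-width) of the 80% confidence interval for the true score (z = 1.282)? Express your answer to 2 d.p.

7.61

σ = 295.84^(1/2) = 17.200
SEM = 17.200*√(1 − 0.881) ≈ 5.933
Margin = 1.282 * 5.933 ≈ 7.607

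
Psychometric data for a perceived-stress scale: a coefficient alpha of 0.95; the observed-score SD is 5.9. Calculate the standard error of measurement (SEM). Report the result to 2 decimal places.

1.32

The standard error of measurement is 5.9000*√(1 − 0.9500) ≃ 5.9000*0.2236 ≃ 1.3193.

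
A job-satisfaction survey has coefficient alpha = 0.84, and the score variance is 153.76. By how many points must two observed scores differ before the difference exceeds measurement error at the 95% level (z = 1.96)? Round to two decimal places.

σ = 153.76^(1/2) = 12.4000
SEM = 12.4000 × √(1 − 0.8400) = 12.4000 × √0.1600 ≃ 12.4000 × 0.4000 ≃ 4.9600
Standard error of the difference = 4.9600·√2 ≃ 7.0145
Minimum reliable difference = 1.96 × SE_diff ≃ 1.96 × 7.0145 ≃ 13.7484

13.75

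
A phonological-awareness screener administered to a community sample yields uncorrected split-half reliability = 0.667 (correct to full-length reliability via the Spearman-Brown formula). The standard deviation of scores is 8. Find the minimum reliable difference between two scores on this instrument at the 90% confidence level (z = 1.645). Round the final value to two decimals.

Spearman-Brown: r = 2(0.667) / (1 + 0.667) = 1.334 / 1.667 ≈ 0.800
SEM = 8.000 × √(1 − 0.800) = 8.000 × √0.200 ≈ 8.000 × 0.447 ≈ 3.576
SE_diff = √2 × SEM ≈ 5.057
Smallest detectable difference = 1.645×5.057 ≈ 8.318

8.32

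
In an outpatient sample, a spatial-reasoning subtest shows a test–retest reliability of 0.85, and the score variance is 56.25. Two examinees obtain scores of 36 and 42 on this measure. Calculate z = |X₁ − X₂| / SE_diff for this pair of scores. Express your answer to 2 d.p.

SD = √56.25 = 7.50000
SEM = 7.50000 · √(1 − 0.85000) = 7.50000 · √0.15000 ≈ 7.50000 · 0.38730 ≈ 2.90474
Standard error of the difference = 2.90474·√2 ≈ 4.10792
z = |36 − 42| / 4.10792 = 6 / 4.10792 ≈ 1.46059

1.46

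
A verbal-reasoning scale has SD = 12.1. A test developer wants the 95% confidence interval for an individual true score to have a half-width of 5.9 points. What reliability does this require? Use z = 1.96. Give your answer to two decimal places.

Required SEM = 5.9 / 1.96 ≃ 3.010
r = 1 − (3.010/12.1)² ≃ 1 − 0.062 ≃ 0.938

0.94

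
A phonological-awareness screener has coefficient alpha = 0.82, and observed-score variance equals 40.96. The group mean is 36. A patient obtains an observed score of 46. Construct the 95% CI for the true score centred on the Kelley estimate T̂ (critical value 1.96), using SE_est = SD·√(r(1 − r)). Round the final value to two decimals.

SD = √40.96 = 6.4000
T̂ = r·X + (1 − r)·M = 0.8200×46 + 0.1800×36 = 37.7200 + 6.4800 ≈ 44.2000
SE_est = SD × √(r(1 − r)) = 6.4000 × √0.1476 ≈ 6.4000 × 0.3842 ≈ 2.4588
CI = 44.2000 ± 1.96 × 2.4588 → [39.3808, 49.0192]

[39.38, 49.02]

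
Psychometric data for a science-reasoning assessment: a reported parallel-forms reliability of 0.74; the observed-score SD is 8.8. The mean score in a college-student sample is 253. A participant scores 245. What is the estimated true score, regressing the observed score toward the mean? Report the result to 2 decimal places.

247.08

T̂ = r·X + (1 − r)·M = 0.7400·245 + 0.2600·253 = 181.3000 + 65.7800 ≃ 247.0800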